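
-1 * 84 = -84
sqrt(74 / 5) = sqrt(370) / 5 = 3.85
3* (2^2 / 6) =2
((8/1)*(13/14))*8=416/7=59.43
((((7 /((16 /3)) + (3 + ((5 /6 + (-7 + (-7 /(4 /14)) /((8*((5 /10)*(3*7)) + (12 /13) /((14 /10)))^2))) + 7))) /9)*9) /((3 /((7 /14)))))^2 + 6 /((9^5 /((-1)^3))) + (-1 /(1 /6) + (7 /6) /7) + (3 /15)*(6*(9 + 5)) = 29677375661321301701 /2536282311704248320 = 11.70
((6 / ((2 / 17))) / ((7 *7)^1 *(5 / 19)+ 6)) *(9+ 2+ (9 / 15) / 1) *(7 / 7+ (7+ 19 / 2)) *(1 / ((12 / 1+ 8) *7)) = 28101 / 7180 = 3.91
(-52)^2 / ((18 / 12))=5408 / 3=1802.67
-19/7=-2.71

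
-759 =-759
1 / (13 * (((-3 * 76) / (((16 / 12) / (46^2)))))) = -1 / 4703868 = -0.00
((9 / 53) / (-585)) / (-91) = 1 / 313495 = 0.00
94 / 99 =0.95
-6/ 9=-2/ 3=-0.67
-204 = -204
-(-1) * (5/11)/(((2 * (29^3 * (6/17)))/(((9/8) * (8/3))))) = 85/1073116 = 0.00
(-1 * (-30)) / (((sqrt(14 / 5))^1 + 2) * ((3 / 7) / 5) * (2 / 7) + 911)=8202857250 / 249106823741 - 44100 * sqrt(70) / 249106823741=0.03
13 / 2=6.50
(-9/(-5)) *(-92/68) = -2.44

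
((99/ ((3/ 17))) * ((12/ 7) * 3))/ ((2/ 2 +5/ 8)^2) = 1292544/ 1183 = 1092.60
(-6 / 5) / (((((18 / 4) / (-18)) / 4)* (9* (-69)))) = -32 / 1035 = -0.03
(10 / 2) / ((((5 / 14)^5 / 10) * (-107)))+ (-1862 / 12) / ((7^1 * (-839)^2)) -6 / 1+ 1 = -4825477374973 / 56489660250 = -85.42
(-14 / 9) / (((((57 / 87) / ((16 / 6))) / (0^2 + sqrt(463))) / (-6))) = 6496*sqrt(463) / 171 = 817.41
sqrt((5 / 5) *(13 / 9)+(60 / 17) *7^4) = sqrt(22044937) / 51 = 92.06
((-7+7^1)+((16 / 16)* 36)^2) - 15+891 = 2172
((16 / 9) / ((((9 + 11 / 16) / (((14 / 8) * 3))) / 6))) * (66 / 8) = 7392 / 155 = 47.69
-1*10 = -10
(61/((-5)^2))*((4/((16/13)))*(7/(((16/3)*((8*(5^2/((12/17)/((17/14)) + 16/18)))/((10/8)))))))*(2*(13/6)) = 17246957/41616000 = 0.41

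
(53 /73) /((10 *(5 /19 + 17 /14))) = 0.05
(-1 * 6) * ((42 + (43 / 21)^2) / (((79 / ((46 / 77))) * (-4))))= 468533 / 894201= 0.52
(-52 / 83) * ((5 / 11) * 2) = -520 / 913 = -0.57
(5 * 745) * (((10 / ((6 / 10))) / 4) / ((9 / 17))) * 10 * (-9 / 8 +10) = 562009375 / 216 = 2601895.25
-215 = -215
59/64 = 0.92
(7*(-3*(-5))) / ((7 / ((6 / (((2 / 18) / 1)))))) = 810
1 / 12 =0.08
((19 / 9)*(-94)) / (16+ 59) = -2.65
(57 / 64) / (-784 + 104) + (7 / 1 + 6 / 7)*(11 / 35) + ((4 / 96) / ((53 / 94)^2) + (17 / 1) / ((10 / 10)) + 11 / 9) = 20.82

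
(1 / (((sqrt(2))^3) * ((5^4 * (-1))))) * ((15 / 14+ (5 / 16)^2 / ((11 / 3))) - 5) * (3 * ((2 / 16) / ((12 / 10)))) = 15383 * sqrt(2) / 31539200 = 0.00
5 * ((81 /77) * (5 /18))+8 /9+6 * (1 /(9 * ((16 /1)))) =13259 /5544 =2.39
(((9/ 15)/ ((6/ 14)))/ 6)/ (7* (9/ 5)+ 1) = 7/ 408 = 0.02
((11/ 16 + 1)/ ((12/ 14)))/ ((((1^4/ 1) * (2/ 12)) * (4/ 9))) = 1701/ 64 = 26.58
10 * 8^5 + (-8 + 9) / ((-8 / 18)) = 327677.75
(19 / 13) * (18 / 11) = 342 / 143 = 2.39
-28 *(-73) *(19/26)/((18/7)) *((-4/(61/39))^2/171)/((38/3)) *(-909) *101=-161028.60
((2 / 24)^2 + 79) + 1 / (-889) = 10114009 / 128016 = 79.01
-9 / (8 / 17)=-153 / 8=-19.12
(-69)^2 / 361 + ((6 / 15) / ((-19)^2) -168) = -14707 / 95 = -154.81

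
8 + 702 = 710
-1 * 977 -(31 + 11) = -1019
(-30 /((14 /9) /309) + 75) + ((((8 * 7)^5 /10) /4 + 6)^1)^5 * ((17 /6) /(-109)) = -91995938071905261439200637073416686573154 /7153125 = -12860943723464256732435210000000000.00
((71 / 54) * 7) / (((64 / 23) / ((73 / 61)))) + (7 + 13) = 5050783 / 210816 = 23.96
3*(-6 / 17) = -1.06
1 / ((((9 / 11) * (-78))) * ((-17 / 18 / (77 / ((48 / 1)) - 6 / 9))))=55 / 3536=0.02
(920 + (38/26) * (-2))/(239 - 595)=-5961/2314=-2.58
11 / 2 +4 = 19 / 2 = 9.50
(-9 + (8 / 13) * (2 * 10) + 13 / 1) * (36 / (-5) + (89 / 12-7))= -21571 / 195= -110.62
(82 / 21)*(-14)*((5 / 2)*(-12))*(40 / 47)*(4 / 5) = 52480 / 47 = 1116.60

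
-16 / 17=-0.94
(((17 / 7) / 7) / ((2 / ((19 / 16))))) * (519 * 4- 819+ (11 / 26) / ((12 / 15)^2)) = 24141343 / 93184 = 259.07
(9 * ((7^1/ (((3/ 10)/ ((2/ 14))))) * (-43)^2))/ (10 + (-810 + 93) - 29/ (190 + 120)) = -17195700/ 219199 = -78.45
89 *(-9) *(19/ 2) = -15219/ 2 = -7609.50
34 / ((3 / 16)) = 181.33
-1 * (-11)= 11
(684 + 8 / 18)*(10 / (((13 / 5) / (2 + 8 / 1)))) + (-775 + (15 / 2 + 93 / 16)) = 25563.10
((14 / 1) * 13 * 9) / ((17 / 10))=16380 / 17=963.53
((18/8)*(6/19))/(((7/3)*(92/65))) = 5265/24472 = 0.22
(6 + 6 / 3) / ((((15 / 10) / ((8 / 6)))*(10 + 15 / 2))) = 128 / 315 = 0.41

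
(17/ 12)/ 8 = 17/ 96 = 0.18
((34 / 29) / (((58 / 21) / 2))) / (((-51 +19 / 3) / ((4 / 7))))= -612 / 56347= -0.01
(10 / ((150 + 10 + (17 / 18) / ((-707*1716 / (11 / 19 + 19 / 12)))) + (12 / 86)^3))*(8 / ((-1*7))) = -4524195496803840 / 63339811757667961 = -0.07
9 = 9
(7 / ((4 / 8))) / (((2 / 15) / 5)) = 525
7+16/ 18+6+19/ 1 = 296/ 9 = 32.89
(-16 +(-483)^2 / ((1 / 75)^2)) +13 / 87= 114165802996 / 87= 1312250609.15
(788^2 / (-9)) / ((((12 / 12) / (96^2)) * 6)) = -317923328 / 3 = -105974442.67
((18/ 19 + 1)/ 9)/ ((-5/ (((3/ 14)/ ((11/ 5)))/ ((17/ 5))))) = -185/ 149226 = -0.00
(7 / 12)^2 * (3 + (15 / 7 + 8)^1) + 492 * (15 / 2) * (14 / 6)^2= 20094.47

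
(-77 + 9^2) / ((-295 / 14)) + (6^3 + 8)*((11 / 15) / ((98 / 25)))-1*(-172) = 1323964 / 6195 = 213.71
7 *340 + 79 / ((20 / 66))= 26407 / 10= 2640.70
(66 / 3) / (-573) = -22 / 573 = -0.04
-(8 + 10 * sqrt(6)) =-10 * sqrt(6) - 8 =-32.49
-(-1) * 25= 25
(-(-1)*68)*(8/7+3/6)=111.71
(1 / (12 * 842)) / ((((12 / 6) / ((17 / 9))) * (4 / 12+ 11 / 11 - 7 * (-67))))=1 / 5031792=0.00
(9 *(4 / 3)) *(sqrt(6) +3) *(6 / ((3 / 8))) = 192 *sqrt(6) +576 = 1046.30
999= 999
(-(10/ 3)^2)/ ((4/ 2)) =-5.56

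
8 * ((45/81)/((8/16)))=80/9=8.89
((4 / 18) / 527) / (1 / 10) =20 / 4743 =0.00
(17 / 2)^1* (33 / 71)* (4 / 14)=561 / 497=1.13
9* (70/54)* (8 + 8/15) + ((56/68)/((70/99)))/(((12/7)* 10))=3048479/30600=99.62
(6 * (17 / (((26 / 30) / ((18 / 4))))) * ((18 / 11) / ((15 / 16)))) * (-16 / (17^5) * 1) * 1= -124416 / 11943503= -0.01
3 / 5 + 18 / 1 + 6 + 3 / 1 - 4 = 118 / 5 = 23.60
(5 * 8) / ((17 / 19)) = 760 / 17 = 44.71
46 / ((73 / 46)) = 2116 / 73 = 28.99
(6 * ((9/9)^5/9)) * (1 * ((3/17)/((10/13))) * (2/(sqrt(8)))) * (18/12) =39 * sqrt(2)/340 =0.16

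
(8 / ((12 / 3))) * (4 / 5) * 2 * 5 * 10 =160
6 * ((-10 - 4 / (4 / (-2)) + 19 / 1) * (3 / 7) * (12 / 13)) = 2376 / 91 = 26.11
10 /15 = 0.67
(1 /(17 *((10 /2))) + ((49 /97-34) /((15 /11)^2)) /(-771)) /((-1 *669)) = -1116512 /21263813775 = -0.00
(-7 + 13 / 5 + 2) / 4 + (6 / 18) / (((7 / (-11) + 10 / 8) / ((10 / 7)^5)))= 17915899 / 6806835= 2.63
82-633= -551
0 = 0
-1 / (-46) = 1 / 46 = 0.02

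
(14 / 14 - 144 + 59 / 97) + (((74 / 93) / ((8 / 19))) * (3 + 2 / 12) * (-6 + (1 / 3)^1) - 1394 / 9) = -215113037 / 649512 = -331.19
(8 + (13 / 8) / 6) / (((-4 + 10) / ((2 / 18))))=397 / 2592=0.15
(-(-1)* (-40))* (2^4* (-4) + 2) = 2480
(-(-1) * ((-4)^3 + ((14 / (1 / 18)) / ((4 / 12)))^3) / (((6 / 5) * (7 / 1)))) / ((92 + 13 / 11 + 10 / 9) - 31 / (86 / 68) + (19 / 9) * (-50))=-1532807886720 / 1066037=-1437856.18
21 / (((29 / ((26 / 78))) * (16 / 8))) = 7 / 58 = 0.12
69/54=23/18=1.28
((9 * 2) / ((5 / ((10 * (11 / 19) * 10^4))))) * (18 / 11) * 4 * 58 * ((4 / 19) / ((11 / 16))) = 96215040000 / 3971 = 24229423.32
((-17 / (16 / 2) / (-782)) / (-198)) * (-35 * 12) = 35 / 6072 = 0.01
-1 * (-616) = 616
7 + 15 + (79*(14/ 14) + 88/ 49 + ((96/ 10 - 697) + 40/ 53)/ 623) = 117523918/ 1155665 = 101.69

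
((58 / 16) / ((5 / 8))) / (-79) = -29 / 395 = -0.07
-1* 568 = -568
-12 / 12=-1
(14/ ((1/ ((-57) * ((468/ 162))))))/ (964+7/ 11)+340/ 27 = 324784/ 31833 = 10.20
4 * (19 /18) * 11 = 418 /9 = 46.44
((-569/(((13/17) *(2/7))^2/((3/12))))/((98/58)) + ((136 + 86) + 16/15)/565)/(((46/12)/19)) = -767722344629/87846200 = -8739.39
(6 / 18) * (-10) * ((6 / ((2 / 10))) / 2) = -50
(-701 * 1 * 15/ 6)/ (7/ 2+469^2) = -3505/ 439929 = -0.01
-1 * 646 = -646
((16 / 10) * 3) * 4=96 / 5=19.20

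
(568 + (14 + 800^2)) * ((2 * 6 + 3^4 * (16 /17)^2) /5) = 15504646728 /1445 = 10729859.33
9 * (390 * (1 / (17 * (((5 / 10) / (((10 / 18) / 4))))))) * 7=6825 / 17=401.47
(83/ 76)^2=6889/ 5776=1.19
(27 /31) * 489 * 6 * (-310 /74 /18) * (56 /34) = -616140 /629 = -979.55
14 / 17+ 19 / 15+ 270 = 69383 / 255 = 272.09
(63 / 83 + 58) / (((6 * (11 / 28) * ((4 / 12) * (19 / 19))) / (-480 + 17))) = -31612714 / 913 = -34625.10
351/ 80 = 4.39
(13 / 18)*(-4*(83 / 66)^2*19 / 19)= -4.57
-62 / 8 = -31 / 4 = -7.75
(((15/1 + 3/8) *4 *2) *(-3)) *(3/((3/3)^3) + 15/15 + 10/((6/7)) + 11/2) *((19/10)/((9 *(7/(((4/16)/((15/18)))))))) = -98933/1400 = -70.67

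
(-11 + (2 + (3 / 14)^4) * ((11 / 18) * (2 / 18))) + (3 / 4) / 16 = -134639095 / 12446784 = -10.82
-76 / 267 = -0.28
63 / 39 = 21 / 13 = 1.62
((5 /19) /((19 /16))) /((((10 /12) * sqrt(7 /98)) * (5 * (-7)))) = -96 * sqrt(14) /12635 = -0.03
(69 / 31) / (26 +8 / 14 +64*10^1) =483 / 144646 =0.00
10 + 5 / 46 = 465 / 46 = 10.11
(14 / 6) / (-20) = -7 / 60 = -0.12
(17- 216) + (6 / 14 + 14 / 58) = -40261 / 203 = -198.33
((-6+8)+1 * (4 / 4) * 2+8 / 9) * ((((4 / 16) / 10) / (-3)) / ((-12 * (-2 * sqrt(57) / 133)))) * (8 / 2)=-77 * sqrt(57) / 4860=-0.12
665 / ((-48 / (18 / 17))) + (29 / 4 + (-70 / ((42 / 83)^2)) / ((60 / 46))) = -5577899 / 25704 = -217.01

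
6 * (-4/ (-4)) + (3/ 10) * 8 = 42/ 5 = 8.40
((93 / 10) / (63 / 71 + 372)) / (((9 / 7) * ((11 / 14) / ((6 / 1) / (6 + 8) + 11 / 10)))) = 0.04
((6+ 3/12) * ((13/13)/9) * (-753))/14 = -6275/168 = -37.35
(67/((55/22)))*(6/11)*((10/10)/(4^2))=201/220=0.91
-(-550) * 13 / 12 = 3575 / 6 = 595.83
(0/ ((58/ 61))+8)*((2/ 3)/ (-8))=-2/ 3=-0.67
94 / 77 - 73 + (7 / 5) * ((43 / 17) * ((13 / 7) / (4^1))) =-1836137 / 26180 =-70.14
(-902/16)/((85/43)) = -19393/680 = -28.52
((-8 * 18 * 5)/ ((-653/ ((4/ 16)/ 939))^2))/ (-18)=5/ 751947539778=0.00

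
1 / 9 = 0.11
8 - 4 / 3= 20 / 3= 6.67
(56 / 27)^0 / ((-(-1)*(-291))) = -0.00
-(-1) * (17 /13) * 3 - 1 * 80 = -989 /13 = -76.08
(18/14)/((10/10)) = 9/7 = 1.29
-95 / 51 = -1.86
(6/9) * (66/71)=44/71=0.62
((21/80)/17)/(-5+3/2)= -3/680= -0.00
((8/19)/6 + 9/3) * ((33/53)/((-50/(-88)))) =3388/1007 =3.36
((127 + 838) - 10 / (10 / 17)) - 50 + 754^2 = 569414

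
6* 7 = 42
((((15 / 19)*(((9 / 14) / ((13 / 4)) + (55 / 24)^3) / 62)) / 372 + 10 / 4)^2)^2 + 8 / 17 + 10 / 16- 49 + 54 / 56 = -152183332244055401217084039217525070573966860207 / 19382834772046701896288181261654734923074895872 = -7.85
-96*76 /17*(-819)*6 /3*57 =681198336 /17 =40070490.35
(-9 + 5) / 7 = -4 / 7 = -0.57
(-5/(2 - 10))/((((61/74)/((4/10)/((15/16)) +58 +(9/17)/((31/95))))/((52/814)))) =30854707/10608510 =2.91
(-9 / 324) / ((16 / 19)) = -19 / 576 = -0.03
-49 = -49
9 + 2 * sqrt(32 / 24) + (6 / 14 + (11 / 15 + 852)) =4 * sqrt(3) / 3 + 90527 / 105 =864.47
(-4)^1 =-4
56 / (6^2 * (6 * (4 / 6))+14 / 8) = 0.38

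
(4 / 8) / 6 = 0.08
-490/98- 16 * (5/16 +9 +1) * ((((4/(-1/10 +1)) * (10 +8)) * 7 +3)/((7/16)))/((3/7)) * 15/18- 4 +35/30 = -825749/2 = -412874.50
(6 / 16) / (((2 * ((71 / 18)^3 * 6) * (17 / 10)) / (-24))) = -43740 / 6084487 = -0.01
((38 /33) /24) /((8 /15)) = 95 /1056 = 0.09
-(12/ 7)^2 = -2.94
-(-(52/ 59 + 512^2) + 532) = 261612.88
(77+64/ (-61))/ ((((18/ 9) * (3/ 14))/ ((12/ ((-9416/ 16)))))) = -259448/ 71797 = -3.61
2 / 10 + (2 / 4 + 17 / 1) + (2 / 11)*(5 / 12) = 2933 / 165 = 17.78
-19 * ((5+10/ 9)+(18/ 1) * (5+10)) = -47215/ 9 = -5246.11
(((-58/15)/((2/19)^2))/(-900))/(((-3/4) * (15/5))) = -10469/60750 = -0.17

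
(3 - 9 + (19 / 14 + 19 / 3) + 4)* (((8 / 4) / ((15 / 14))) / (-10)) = -1.06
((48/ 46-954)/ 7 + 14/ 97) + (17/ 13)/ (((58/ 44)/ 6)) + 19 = -653760465/ 5887609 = -111.04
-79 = -79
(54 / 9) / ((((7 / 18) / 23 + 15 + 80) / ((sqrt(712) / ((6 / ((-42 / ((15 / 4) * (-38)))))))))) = 23184 * sqrt(178) / 3737015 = 0.08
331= 331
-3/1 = -3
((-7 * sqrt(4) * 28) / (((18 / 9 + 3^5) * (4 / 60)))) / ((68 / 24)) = -144 / 17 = -8.47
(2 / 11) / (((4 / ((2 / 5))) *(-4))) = -1 / 220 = -0.00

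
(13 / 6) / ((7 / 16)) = 104 / 21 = 4.95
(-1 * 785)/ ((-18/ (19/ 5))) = 2983/ 18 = 165.72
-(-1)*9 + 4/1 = 13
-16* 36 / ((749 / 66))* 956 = -36343296 / 749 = -48522.42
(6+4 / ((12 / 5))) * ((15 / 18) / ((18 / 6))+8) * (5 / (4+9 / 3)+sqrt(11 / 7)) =124.89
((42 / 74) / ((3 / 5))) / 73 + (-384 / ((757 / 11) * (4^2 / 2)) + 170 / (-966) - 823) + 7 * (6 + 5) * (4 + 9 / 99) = -502535038732 / 987569331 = -508.86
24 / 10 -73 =-353 / 5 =-70.60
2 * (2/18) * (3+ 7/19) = 128/171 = 0.75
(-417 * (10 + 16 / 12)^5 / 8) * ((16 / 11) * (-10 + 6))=50524191488 / 891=56705040.95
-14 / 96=-7 / 48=-0.15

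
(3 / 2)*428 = 642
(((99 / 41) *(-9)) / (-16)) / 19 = 891 / 12464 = 0.07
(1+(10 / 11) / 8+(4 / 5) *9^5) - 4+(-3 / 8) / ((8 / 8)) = 20783813 / 440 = 47235.94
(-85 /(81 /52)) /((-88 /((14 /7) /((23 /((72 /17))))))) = 520 /2277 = 0.23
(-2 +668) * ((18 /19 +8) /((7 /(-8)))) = -905760 /133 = -6810.23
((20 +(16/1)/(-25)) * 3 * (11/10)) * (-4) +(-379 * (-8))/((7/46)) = 17210392/875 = 19669.02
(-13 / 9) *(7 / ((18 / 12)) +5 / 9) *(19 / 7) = -11609 / 567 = -20.47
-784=-784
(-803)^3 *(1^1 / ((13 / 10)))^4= -5177816270000 / 28561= -181289740.21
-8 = -8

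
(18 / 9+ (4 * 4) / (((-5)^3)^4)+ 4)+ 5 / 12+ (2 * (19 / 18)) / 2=65673828701 / 8789062500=7.47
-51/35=-1.46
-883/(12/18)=-2649/2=-1324.50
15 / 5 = 3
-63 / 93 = -21 / 31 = -0.68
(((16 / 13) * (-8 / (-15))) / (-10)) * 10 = -128 / 195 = -0.66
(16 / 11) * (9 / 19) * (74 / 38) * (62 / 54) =18352 / 11913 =1.54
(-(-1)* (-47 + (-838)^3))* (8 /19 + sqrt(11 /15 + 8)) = -196160173* sqrt(1965) /5-4707844152 /19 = -1986871475.50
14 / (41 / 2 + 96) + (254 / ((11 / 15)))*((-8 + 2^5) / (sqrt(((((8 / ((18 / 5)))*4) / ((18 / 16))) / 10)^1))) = 23969018 / 2563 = 9351.94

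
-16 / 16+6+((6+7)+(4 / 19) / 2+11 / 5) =1929 / 95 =20.31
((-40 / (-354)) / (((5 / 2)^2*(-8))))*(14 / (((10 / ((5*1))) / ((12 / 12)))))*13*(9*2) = -1092 / 295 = -3.70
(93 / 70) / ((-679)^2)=93 / 32272870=0.00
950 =950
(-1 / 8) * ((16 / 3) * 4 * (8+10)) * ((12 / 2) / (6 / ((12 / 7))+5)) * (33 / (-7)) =19008 / 119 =159.73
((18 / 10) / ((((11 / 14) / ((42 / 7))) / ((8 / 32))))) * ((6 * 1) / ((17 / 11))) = 1134 / 85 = 13.34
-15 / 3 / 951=-5 / 951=-0.01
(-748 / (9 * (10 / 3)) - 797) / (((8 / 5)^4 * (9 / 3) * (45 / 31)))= -9554975 / 331776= -28.80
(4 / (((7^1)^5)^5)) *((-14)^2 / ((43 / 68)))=1088 / 1176856135623479402749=0.00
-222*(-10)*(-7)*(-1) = 15540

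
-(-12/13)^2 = -144/169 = -0.85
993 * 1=993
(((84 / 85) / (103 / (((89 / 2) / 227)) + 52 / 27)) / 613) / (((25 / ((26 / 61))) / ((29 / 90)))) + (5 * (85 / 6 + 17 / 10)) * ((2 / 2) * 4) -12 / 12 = 238891839574976159 / 755190219901875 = 316.33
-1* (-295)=295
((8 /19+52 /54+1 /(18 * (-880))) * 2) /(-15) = -1249543 /6771600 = -0.18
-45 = -45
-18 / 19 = -0.95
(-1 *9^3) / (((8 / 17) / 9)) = -111537 / 8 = -13942.12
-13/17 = -0.76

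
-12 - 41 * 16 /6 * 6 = -668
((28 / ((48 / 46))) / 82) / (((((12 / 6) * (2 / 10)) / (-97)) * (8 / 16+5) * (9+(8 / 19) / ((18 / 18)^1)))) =-1483615 / 968748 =-1.53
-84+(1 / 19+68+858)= 15999 / 19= 842.05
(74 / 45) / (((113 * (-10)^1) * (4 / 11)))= -407 / 101700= -0.00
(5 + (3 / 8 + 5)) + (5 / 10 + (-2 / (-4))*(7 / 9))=811 / 72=11.26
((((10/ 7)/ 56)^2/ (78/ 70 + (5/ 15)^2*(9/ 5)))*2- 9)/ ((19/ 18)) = -10223019/ 1199128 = -8.53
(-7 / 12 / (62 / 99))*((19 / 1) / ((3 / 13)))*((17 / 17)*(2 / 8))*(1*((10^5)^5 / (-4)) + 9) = 1533790322580645161290317059 / 32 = 47930947580645161290322410.00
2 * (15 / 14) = 15 / 7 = 2.14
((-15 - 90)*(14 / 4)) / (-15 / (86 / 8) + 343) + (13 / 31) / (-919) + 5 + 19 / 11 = 52025743959 / 9206448262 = 5.65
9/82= 0.11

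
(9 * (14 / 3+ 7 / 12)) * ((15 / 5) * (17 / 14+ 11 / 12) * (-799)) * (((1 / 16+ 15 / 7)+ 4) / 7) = -2683789065 / 12544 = -213950.02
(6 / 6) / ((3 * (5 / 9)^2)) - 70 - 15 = -2098 / 25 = -83.92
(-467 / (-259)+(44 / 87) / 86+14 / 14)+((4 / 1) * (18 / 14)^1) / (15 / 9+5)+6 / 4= 49224943 / 9689190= 5.08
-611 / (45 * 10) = -611 / 450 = -1.36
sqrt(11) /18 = 0.18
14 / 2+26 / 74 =272 / 37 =7.35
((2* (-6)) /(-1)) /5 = 12 /5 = 2.40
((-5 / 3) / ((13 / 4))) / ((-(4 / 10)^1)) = 50 / 39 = 1.28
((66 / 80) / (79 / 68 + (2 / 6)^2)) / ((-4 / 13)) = -65637 / 31160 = -2.11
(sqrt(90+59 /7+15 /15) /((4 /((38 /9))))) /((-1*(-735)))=19*sqrt(1218) /46305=0.01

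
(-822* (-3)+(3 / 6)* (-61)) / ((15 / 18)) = 14613 / 5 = 2922.60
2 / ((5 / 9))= 18 / 5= 3.60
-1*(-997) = 997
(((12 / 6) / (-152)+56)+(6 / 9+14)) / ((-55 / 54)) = -69.37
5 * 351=1755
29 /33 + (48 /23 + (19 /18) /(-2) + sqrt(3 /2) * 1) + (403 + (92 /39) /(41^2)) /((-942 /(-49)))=sqrt(6) /2 + 243750076597 /10416276156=24.63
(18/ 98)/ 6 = 0.03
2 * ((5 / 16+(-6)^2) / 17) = 581 / 136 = 4.27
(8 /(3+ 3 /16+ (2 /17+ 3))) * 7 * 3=6528 /245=26.64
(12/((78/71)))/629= 142/8177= 0.02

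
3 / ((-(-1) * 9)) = 1 / 3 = 0.33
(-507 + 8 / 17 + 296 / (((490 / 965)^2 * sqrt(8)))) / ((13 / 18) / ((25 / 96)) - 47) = 645825 / 56389 - 103365975 * sqrt(2) / 15928234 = 2.28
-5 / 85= -1 / 17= -0.06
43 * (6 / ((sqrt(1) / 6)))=1548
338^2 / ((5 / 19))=2170636 / 5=434127.20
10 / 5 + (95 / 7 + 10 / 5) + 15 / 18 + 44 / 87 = 23033 / 1218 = 18.91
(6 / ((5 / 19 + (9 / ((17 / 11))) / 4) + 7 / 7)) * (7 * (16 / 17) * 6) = 102144 / 1171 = 87.23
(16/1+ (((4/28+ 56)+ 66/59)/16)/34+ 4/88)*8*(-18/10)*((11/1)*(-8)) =20466.19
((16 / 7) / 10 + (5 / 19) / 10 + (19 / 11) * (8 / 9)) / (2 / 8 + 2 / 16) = 942884 / 197505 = 4.77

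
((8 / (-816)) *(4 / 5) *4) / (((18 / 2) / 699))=-2.44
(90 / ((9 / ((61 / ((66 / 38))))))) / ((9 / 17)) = 197030 / 297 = 663.40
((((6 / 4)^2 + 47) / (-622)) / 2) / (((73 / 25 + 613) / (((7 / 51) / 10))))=-0.00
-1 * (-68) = 68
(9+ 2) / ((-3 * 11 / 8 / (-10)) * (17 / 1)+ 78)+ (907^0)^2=7681 / 6801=1.13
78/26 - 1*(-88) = 91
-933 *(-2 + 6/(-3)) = 3732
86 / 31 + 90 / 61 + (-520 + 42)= -895862 / 1891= -473.75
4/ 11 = 0.36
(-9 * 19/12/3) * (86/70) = -817/140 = -5.84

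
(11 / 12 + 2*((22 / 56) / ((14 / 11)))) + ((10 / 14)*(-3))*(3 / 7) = 181 / 294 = 0.62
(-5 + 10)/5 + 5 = 6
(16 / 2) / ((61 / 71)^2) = 40328 / 3721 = 10.84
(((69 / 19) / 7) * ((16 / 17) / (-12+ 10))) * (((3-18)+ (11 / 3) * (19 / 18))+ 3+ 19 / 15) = 10028 / 5985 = 1.68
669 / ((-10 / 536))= -179292 / 5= -35858.40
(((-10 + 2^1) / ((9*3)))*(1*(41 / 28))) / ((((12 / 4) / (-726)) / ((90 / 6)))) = 1574.92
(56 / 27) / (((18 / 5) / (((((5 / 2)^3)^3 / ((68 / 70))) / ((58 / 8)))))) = 2392578125 / 7667136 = 312.06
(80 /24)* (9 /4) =15 /2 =7.50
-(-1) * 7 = 7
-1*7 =-7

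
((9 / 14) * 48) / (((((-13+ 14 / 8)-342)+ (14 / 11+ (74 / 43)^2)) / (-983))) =17274156768 / 198761633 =86.91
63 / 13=4.85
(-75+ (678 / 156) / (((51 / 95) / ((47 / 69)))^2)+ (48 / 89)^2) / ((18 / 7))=-1208806096828267 / 45905465961108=-26.33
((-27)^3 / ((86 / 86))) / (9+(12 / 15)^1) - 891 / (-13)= -1235736 / 637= -1939.93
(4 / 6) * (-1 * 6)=-4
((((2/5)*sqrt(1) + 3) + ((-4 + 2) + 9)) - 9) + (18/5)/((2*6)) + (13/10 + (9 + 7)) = 19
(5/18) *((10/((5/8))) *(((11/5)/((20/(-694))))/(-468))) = 3817/5265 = 0.72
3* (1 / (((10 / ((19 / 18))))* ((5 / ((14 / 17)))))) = 133 / 2550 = 0.05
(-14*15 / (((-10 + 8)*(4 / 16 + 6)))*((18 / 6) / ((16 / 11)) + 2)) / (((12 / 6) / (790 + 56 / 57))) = 2051413 / 76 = 26992.28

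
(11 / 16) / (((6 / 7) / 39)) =1001 / 32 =31.28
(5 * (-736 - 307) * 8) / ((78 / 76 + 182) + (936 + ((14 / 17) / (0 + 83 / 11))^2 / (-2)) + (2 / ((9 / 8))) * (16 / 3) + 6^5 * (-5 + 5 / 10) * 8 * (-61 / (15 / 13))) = -426104079735600 / 151162890889766641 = -0.00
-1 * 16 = -16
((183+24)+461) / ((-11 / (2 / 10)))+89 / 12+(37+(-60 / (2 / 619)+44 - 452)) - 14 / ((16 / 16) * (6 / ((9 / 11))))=-18947.64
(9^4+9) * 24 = 157680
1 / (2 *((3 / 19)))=19 / 6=3.17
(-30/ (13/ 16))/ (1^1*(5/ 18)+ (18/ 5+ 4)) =-43200/ 9217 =-4.69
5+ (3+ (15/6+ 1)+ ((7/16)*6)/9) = 283/24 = 11.79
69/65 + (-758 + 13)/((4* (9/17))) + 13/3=-810601/2340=-346.41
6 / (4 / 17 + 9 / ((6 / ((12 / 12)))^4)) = 14688 / 593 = 24.77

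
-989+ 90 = -899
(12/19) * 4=48/19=2.53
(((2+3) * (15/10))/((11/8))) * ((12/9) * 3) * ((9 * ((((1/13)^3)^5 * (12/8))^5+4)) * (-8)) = -24285953127569572744340630277925653458020803215615558675059241670087288246421437005031060/3864952031297241032808838730572658970460486622855485321551673298190974691994152301127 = -6283.64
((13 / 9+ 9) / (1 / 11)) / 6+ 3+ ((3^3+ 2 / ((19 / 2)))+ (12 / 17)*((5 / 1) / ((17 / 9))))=7594789 / 148257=51.23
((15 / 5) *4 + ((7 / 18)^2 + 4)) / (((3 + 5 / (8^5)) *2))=21434368 / 7963029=2.69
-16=-16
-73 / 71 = -1.03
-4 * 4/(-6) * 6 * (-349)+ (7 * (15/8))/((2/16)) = -5479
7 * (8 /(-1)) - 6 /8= -227 /4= -56.75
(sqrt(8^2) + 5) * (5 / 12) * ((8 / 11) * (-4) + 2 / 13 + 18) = 2725 / 33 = 82.58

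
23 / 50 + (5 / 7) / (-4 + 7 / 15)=0.26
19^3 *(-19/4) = -130321/4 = -32580.25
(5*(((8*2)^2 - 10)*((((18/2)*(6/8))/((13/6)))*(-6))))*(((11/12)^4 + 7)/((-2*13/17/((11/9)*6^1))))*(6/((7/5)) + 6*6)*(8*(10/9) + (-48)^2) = 374566016659285/4732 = 79155962945.75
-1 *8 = -8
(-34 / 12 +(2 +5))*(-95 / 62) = -2375 / 372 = -6.38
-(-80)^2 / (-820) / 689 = 320 / 28249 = 0.01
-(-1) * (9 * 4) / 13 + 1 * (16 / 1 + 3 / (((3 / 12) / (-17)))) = -2408 / 13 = -185.23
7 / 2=3.50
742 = 742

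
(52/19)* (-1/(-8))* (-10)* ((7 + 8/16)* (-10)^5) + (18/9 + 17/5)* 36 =243768468/95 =2565983.87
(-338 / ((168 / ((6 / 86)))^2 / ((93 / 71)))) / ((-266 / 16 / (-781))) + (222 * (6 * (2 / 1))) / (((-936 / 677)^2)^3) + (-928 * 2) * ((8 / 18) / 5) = 121793903720351968741557581 / 562700411158799819243520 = 216.45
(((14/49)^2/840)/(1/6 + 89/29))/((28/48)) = 348/6758815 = 0.00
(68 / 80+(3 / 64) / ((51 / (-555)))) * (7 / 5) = 12943 / 27200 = 0.48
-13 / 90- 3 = -3.14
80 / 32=5 / 2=2.50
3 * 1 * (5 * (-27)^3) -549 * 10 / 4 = -593235 / 2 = -296617.50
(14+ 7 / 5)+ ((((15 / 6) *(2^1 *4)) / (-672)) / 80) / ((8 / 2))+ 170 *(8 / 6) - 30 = 3800233 / 17920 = 212.07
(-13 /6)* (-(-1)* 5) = -65 /6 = -10.83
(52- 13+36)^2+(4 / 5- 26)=27999 / 5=5599.80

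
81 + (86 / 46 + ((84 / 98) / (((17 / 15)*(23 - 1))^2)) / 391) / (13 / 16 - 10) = 1136757804403 / 14069392491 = 80.80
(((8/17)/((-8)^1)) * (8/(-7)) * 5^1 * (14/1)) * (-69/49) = -6.63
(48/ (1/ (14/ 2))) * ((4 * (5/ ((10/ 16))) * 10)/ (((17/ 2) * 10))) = 1264.94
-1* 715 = -715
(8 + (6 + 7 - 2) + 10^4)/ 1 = 10019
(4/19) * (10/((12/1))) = 10/57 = 0.18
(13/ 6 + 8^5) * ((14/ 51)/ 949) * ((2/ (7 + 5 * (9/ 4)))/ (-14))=-0.07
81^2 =6561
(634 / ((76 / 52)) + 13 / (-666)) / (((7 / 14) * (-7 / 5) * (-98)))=27444625 / 4340322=6.32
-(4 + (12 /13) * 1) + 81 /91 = -367 /91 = -4.03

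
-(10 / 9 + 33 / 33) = -19 / 9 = -2.11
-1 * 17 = -17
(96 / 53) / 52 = 24 / 689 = 0.03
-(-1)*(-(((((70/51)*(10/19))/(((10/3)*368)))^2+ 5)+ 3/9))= -5.33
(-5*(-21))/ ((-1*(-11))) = 105/ 11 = 9.55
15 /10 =3 /2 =1.50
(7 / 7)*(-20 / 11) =-20 / 11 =-1.82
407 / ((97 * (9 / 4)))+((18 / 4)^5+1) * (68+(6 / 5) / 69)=201723431063 / 1606320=125581.10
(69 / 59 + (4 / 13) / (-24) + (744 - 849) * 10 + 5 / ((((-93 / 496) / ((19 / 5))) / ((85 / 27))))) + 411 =-118893145 / 124254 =-956.86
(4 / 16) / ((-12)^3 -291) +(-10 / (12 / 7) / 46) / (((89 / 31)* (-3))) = 181016 / 12398679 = 0.01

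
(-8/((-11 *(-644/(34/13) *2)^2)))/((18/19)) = 0.00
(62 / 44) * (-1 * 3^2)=-279 / 22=-12.68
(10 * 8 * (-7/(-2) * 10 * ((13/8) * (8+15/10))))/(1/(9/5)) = 77805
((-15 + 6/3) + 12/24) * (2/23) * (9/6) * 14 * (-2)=1050/23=45.65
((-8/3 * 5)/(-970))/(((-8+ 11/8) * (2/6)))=-32/5141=-0.01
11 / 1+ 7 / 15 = 172 / 15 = 11.47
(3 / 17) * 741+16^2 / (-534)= 591365 / 4539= 130.29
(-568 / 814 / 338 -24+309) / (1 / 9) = 176427117 / 68783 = 2564.98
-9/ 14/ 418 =-9/ 5852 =-0.00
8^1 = 8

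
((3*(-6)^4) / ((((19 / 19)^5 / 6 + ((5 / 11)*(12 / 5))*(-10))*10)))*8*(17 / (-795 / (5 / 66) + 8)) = 8724672 / 18586435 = 0.47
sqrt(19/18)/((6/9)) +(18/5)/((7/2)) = 36/35 +sqrt(38)/4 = 2.57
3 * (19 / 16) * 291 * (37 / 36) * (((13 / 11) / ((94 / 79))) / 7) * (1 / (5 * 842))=70032157 / 1950206720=0.04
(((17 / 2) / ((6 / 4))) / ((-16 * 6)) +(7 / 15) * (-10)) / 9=-1361 / 2592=-0.53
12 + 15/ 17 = 219/ 17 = 12.88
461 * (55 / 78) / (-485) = -5071 / 7566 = -0.67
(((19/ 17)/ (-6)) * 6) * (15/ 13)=-285/ 221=-1.29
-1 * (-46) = 46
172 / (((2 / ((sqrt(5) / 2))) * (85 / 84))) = 3612 * sqrt(5) / 85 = 95.02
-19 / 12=-1.58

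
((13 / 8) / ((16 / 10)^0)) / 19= 13 / 152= 0.09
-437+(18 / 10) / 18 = -4369 / 10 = -436.90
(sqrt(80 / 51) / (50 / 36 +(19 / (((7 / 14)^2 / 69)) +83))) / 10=12 * sqrt(255) / 8152435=0.00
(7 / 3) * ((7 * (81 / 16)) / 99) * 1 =147 / 176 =0.84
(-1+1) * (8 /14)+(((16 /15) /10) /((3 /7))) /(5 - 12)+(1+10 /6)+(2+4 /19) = 4.84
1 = 1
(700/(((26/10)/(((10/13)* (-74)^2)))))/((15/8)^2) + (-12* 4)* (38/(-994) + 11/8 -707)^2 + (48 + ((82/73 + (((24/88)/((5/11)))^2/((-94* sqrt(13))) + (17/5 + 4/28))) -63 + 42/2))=-12933906034197249839/548523005940 -9* sqrt(13)/30550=-23579514.25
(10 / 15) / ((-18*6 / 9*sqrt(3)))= -sqrt(3) / 54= -0.03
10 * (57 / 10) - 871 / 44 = 1637 / 44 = 37.20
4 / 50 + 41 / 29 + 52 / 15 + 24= 28.96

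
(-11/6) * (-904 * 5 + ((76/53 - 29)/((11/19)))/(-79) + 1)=104051912/12561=8283.73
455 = 455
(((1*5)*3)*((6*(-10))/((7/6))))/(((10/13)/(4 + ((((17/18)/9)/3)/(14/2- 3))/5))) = -505661/126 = -4013.18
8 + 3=11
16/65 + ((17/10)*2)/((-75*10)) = 11779/48750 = 0.24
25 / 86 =0.29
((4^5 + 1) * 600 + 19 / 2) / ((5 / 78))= 47970741 / 5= 9594148.20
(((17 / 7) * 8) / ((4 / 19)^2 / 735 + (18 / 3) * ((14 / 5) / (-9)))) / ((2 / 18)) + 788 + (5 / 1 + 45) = 30720464 / 41273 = 744.32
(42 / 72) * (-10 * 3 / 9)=-35 / 18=-1.94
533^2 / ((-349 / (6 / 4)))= -852267 / 698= -1221.01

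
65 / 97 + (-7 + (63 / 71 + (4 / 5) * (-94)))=-2776927 / 34435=-80.64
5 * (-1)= -5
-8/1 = -8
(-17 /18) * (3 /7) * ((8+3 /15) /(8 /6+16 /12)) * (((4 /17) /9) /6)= -41 /7560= -0.01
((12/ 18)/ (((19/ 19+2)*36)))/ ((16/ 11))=11/ 2592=0.00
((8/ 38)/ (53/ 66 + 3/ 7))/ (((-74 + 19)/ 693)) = -116424/ 54055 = -2.15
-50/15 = -10/3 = -3.33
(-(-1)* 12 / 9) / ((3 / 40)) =160 / 9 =17.78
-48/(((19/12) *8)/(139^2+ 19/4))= -1391454/19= -73234.42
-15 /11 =-1.36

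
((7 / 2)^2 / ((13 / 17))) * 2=833 / 26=32.04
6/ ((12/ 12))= 6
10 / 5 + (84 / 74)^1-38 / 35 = 2654 / 1295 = 2.05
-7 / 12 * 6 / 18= -0.19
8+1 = 9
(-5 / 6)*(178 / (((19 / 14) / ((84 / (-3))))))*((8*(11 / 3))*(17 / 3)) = 260962240 / 513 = 508698.32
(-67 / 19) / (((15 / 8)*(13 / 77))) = -41272 / 3705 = -11.14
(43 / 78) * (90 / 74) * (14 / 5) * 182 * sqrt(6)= 12642 * sqrt(6) / 37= 836.93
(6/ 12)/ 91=1/ 182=0.01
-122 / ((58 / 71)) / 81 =-4331 / 2349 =-1.84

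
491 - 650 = -159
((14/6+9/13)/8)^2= 3481/24336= 0.14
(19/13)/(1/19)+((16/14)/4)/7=17715/637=27.81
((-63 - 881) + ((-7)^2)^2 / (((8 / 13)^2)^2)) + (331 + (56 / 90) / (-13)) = 38647391417 / 2396160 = 16128.89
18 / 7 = 2.57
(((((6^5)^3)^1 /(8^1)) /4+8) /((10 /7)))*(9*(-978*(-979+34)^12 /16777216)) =-5739709298157913495638477862777967319705029296875 /2097152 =-2736906670645672557658423000000000000000000.00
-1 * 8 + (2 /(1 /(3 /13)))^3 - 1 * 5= -28345 /2197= -12.90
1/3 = 0.33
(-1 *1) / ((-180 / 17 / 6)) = 17 / 30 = 0.57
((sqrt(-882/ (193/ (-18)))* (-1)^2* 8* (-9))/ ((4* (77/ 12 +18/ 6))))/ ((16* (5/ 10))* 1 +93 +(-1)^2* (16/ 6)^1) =-81648* sqrt(193)/ 6782599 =-0.17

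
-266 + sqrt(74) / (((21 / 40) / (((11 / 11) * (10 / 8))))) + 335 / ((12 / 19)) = 50 * sqrt(74) / 21 + 3173 / 12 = 284.90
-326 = -326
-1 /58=-0.02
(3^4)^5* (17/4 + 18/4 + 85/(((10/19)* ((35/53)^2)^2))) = 2991444693688.30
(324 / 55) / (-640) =-81 / 8800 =-0.01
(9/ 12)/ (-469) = -3/ 1876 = -0.00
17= 17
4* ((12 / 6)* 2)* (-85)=-1360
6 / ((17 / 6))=36 / 17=2.12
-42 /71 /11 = -42 /781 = -0.05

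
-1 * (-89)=89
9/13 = 0.69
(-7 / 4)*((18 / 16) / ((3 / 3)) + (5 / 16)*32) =-19.47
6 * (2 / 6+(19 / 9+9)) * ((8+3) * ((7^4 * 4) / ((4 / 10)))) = 54406660 / 3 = 18135553.33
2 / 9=0.22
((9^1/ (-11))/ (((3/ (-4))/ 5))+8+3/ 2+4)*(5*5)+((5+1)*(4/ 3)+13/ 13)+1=483.86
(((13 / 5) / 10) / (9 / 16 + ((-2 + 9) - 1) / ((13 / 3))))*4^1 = 5408 / 10125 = 0.53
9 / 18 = 1 / 2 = 0.50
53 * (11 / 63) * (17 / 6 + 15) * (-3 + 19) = 499048 / 189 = 2640.47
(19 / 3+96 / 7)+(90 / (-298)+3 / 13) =812579 / 40677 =19.98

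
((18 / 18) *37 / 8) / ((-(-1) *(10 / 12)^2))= 333 / 50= 6.66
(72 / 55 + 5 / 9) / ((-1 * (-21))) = 923 / 10395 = 0.09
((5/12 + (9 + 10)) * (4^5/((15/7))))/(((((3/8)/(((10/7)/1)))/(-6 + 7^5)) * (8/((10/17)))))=20042920960/459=43666494.47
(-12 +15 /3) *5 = -35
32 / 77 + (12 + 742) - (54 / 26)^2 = 9761077 / 13013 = 750.10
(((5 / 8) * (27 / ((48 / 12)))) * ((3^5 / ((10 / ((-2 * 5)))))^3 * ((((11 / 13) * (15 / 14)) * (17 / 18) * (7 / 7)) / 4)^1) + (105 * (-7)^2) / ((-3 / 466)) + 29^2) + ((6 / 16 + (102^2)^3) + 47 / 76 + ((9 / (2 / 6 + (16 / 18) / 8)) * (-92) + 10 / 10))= 996920850069331093 / 885248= 1126148661244.45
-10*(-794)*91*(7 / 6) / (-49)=-51610 / 3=-17203.33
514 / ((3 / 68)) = 34952 / 3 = 11650.67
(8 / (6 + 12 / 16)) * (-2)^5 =-1024 / 27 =-37.93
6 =6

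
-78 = -78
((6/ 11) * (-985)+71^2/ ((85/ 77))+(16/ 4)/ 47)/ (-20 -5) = -177070459/ 1098625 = -161.17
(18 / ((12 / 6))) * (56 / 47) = 504 / 47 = 10.72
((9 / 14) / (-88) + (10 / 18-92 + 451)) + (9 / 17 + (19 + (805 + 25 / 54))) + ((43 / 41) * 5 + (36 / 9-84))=25730363149 / 23185008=1109.78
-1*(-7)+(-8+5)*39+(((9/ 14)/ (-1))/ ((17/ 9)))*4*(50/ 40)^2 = -106745/ 952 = -112.13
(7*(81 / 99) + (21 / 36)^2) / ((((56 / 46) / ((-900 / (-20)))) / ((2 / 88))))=157895 / 30976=5.10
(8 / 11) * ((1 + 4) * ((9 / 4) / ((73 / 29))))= 2610 / 803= 3.25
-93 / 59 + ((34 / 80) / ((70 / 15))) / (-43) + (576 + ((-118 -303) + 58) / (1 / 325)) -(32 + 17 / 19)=-3169961594851 / 26993680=-117433.47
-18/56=-9/28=-0.32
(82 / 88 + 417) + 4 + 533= 42017 / 44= 954.93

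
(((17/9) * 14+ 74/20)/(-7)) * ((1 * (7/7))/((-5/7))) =2713/450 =6.03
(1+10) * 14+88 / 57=8866 / 57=155.54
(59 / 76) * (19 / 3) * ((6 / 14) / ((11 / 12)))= 177 / 77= 2.30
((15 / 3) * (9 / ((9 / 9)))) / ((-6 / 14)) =-105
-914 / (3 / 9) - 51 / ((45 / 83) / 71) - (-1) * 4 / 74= -5228477 / 555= -9420.68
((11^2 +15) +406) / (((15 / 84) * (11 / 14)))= 212464 / 55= 3862.98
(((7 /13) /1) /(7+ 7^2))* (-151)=-151 /104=-1.45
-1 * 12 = -12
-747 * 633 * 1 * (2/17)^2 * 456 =-862480224/289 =-2984360.64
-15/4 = -3.75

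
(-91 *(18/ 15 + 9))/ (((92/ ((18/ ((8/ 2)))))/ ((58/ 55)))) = -1211301/ 25300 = -47.88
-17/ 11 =-1.55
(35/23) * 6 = 210/23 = 9.13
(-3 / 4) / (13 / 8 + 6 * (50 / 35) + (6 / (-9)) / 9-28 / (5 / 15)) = 1134 / 111703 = 0.01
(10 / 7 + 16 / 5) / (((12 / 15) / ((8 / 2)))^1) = 162 / 7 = 23.14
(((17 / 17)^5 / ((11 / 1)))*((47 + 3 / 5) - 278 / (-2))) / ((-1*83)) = -933 / 4565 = -0.20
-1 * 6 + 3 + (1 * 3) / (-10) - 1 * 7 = -103 / 10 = -10.30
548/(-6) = -274/3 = -91.33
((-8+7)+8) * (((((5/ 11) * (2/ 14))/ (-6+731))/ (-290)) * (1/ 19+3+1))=-7/ 798950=-0.00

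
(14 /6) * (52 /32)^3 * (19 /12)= 292201 /18432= 15.85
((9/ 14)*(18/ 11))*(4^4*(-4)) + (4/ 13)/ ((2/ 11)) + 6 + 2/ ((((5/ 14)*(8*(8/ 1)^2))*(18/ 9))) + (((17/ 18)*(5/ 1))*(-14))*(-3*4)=-1061529059/ 3843840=-276.16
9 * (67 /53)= 603 /53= 11.38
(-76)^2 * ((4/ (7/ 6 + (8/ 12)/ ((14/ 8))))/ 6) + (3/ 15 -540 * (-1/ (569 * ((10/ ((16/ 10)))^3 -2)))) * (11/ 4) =1141124352003/ 458525236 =2488.68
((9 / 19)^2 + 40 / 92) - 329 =-2726214 / 8303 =-328.34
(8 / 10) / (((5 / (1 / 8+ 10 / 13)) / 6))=279 / 325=0.86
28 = 28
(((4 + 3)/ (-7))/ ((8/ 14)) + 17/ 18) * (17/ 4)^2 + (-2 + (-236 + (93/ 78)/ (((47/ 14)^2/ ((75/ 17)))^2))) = -2664948327396473/ 10559785833792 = -252.37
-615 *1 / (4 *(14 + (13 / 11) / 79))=-10.97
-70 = -70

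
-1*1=-1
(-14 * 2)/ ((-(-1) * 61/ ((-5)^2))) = -700/ 61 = -11.48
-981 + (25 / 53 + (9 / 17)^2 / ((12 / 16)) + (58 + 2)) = -14094008 / 15317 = -920.15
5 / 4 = 1.25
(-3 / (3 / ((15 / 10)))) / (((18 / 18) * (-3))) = 1 / 2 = 0.50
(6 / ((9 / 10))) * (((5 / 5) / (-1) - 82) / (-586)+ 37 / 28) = 20005 / 2051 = 9.75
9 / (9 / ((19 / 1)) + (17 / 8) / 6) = 8208 / 755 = 10.87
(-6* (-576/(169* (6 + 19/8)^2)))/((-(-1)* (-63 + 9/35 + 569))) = 7741440/13442359879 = 0.00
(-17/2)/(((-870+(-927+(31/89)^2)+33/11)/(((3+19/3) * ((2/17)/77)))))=31684/468907329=0.00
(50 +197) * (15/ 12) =1235/ 4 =308.75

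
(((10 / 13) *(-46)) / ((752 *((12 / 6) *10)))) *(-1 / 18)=0.00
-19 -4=-23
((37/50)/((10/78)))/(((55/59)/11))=85137/1250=68.11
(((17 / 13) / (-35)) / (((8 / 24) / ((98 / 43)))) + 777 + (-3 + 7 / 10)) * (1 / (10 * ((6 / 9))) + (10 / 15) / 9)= 104765309 / 603720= 173.53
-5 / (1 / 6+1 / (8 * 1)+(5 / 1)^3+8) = -0.04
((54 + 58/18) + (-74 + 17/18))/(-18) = 95/108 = 0.88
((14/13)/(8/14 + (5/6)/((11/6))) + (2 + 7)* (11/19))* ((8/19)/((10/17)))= 1661308/370747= 4.48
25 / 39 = 0.64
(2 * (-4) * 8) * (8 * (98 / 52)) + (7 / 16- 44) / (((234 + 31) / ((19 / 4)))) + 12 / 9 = -964.37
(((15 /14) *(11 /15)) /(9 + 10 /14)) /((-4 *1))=-11 /544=-0.02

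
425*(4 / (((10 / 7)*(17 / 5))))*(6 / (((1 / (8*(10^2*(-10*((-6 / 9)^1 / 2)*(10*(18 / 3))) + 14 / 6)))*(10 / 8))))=268831360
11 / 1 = 11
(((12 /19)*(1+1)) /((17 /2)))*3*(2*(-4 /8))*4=-576 /323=-1.78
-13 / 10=-1.30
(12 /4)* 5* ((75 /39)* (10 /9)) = 32.05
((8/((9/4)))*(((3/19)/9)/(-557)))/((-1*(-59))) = -32/16858719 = -0.00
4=4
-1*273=-273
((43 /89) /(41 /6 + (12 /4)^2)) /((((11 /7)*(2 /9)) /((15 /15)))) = 8127 /93005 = 0.09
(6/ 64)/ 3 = 1/ 32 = 0.03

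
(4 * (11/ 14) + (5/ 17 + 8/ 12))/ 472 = 1465/ 168504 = 0.01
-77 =-77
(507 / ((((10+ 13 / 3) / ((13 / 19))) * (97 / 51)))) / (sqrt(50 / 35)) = 1008423 * sqrt(70) / 792490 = 10.65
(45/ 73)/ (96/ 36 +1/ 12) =180/ 803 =0.22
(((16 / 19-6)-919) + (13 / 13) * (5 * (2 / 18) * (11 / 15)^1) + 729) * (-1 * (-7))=-699349 / 513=-1363.25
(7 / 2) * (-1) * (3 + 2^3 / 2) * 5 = -122.50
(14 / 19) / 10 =7 / 95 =0.07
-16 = -16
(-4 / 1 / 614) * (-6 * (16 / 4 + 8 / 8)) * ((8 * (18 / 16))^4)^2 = 2582803260 / 307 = 8413039.93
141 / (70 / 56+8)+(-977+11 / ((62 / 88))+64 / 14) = -7559885 / 8029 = -941.57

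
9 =9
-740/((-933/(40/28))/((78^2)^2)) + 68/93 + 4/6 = 8491254129410/202461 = 41940196.53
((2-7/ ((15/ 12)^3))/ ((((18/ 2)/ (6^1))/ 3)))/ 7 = -396/ 875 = -0.45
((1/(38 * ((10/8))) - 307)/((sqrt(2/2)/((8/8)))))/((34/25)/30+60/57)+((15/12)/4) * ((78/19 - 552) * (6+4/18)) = -599723500/445911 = -1344.94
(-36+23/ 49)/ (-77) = 1741/ 3773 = 0.46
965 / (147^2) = 965 / 21609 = 0.04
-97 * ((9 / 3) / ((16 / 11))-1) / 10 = -1649 / 160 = -10.31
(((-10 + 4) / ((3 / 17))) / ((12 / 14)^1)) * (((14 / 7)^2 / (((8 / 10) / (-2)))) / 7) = 170 / 3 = 56.67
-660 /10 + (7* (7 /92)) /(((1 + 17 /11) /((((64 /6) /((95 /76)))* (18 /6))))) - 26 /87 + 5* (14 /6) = -493003 /10005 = -49.28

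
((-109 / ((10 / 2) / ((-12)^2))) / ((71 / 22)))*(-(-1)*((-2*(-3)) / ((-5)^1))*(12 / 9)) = 2762496 / 1775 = 1556.34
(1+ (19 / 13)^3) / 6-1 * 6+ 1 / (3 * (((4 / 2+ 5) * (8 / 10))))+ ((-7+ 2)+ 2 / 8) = -307687 / 30758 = -10.00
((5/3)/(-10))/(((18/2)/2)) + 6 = 161/27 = 5.96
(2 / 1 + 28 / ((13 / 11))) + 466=6392 / 13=491.69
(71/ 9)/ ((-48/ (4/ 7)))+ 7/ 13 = 4369/ 9828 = 0.44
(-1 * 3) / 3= -1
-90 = -90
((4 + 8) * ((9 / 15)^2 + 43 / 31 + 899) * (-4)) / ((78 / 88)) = -491447616 / 10075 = -48778.92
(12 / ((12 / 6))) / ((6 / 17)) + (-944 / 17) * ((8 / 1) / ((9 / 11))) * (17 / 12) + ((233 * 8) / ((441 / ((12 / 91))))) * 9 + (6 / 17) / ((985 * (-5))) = -7531390581233 / 10079903925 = -747.17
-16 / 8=-2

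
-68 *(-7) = 476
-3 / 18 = -1 / 6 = -0.17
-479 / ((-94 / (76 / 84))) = 9101 / 1974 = 4.61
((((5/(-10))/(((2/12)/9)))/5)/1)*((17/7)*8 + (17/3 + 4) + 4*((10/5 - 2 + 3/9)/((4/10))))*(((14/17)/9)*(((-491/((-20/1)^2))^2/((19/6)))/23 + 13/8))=-39180138483/1485800000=-26.37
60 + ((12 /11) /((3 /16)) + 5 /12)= 8743 /132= 66.23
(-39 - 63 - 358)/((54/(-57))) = 4370/9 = 485.56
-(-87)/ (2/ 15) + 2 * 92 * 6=3513/ 2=1756.50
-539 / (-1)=539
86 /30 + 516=7783 /15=518.87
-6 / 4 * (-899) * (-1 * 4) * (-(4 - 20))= -86304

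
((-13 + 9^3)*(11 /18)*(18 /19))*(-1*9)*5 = -18653.68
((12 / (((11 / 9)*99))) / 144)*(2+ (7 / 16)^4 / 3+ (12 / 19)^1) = 9876019 / 5424021504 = 0.00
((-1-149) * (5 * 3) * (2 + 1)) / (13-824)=6750 / 811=8.32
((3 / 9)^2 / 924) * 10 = 5 / 4158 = 0.00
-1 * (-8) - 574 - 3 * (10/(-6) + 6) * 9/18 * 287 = -4863/2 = -2431.50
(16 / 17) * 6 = 96 / 17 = 5.65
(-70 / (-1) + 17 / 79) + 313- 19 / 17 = 513157 / 1343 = 382.10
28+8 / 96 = 337 / 12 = 28.08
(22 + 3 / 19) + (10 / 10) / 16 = 6755 / 304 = 22.22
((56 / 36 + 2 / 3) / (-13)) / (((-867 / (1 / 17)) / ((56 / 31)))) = 1120 / 53458353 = 0.00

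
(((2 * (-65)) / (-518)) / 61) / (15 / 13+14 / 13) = 845 / 458171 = 0.00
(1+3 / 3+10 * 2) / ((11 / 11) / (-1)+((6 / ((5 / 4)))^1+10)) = 110 / 69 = 1.59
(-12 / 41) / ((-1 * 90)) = 2 / 615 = 0.00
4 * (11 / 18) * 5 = 110 / 9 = 12.22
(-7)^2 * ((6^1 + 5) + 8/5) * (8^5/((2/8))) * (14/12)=472055808/5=94411161.60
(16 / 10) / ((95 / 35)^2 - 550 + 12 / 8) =-784 / 265155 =-0.00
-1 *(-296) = 296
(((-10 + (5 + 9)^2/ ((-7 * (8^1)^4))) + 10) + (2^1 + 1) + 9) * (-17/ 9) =-208777/ 9216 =-22.65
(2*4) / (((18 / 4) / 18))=32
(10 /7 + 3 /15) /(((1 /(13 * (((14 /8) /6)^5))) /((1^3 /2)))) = 593047 /26542080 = 0.02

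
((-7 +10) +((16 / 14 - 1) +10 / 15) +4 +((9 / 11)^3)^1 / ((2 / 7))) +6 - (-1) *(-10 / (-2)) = 1158653 / 55902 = 20.73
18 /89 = 0.20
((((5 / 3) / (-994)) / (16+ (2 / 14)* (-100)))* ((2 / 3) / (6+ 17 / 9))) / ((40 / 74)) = -37 / 241968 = -0.00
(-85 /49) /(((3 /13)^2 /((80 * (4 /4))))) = -1149200 /441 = -2605.90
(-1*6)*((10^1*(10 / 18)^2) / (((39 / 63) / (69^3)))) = -127753500 / 13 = -9827192.31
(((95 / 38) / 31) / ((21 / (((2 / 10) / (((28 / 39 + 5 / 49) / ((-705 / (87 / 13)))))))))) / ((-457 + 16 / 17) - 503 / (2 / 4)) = 945217 / 14005623486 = 0.00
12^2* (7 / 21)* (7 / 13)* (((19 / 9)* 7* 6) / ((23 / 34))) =1012928 / 299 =3387.72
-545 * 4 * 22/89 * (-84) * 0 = 0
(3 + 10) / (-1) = -13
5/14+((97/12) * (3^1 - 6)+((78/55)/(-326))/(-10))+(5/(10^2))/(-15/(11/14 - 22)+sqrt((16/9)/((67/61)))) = -11028393420903/460975638200+3267 * sqrt(4087)/3672820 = -23.87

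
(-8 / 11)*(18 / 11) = -144 / 121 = -1.19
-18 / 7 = -2.57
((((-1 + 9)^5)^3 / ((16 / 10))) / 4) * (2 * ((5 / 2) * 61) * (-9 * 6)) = -90544782547353600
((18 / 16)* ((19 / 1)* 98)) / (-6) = -2793 / 8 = -349.12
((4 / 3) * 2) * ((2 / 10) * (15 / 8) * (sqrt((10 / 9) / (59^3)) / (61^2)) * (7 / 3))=7 * sqrt(590) / 116575209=0.00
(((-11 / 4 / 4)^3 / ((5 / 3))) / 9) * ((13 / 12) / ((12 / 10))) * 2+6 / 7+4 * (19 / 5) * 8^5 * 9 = 69404536685147 / 15482880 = 4482663.22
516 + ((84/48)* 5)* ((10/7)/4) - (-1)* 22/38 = 78995/152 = 519.70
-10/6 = -5/3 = -1.67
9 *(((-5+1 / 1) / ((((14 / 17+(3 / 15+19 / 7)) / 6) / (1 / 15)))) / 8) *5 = -5355 / 2224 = -2.41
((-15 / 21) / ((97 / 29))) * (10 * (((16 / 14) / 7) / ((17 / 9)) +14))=-17014300 / 565607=-30.08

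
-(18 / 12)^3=-27 / 8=-3.38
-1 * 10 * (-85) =850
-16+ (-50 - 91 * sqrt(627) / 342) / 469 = -7554 / 469 - 13 * sqrt(627) / 22914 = -16.12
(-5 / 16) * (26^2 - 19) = -3285 / 16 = -205.31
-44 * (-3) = 132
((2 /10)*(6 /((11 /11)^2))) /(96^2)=0.00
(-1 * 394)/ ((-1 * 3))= 394/ 3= 131.33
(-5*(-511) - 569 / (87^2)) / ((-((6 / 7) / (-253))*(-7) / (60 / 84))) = -76951.90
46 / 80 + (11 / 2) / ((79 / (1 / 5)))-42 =-130859 / 3160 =-41.41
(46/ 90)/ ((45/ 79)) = 1817/ 2025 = 0.90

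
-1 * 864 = -864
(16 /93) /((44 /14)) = 0.05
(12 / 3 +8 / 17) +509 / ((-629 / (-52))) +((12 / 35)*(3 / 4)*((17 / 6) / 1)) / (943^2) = 1822604782479 / 39153633470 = 46.55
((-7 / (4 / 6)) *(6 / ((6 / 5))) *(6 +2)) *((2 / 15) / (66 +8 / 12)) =-21 / 25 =-0.84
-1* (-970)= 970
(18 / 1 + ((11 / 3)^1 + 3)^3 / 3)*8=75664 / 81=934.12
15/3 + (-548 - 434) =-977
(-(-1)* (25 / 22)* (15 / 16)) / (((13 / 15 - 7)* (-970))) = 1125 / 6282496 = 0.00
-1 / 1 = -1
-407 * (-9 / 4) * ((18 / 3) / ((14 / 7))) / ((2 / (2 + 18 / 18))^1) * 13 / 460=428571 / 3680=116.46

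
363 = 363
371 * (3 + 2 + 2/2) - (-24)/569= 1266618/569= 2226.04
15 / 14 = 1.07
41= 41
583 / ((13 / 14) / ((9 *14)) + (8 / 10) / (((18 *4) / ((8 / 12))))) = 15426180 / 391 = 39453.15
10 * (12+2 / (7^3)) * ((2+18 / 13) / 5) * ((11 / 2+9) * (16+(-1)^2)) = 89327656 / 4459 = 20033.11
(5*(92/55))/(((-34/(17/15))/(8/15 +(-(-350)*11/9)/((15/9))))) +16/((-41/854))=-13698196/33825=-404.97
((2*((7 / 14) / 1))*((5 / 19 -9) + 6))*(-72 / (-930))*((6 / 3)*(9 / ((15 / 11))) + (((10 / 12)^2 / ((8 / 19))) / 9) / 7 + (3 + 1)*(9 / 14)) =-2661581 / 795150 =-3.35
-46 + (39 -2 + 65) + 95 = 151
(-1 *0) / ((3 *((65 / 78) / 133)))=0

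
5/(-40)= -1/8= -0.12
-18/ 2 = -9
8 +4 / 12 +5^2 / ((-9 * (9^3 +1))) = 10945 / 1314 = 8.33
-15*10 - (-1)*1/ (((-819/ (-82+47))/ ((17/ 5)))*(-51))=-52651/ 351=-150.00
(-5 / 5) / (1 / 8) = -8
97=97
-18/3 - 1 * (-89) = 83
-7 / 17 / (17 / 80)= -560 / 289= -1.94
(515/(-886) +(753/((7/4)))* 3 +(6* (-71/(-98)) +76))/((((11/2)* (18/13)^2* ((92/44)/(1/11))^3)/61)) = 613428993671/941284721916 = 0.65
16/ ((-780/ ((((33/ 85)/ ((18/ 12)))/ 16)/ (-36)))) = 11/ 1193400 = 0.00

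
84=84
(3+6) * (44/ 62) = 198/ 31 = 6.39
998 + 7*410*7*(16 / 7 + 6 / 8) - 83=123805 / 2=61902.50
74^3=405224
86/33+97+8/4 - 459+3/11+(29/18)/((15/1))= -1060331/2970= -357.01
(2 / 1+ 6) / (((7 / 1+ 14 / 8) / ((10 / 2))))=32 / 7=4.57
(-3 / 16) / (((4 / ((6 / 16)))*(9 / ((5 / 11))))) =-5 / 5632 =-0.00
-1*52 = -52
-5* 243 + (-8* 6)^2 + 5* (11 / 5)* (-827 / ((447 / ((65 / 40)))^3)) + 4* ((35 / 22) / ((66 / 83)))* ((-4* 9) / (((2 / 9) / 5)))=-29841935726204245 / 5533219524096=-5393.23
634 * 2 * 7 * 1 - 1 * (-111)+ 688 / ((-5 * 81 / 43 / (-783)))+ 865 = 1005716 / 15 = 67047.73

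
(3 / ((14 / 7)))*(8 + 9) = 51 / 2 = 25.50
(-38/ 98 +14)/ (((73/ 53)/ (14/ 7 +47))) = 35351/ 73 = 484.26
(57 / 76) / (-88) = -3 / 352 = -0.01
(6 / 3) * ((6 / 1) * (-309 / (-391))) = 3708 / 391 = 9.48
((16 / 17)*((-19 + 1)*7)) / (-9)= 13.18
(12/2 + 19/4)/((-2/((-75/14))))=3225/112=28.79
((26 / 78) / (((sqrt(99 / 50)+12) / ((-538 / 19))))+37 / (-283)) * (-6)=70885606 / 12727359-5380 * sqrt(22) / 44973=5.01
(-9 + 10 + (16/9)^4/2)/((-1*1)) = -39329/6561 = -5.99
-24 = -24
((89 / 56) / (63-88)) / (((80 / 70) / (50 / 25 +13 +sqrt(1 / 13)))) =-267 / 320-89*sqrt(13) / 20800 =-0.85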